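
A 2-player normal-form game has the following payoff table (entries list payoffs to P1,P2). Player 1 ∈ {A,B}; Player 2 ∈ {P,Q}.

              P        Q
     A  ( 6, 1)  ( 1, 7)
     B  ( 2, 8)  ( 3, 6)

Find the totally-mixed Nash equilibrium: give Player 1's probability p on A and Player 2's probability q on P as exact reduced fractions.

P1 indiff ⇒ q·6+(1-q)·1 = q·2+(1-q)·3 ⇒ q(4) = (1-q)(2) ⇒ q = 1/3
P2 indiff ⇒ p·1+(1-p)·8 = p·7+(1-p)·6 ⇒ p(-6) = (1-p)(-2) ⇒ p = 1/4

P1 mixes 1/4 on A; P2 mixes 1/3 on P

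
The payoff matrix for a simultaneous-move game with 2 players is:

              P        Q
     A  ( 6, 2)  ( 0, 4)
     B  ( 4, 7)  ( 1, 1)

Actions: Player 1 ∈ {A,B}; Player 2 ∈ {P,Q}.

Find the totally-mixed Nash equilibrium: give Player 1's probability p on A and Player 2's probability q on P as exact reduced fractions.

p=3/4, q=1/3

P1 indiff ⇒ q·6+(1-q)·0 = q·4+(1-q)·1 ⇒ q(2) = (1-q)(1) ⇒ q = 1/3
P2 indiff ⇒ p·2+(1-p)·7 = p·4+(1-p)·1 ⇒ p(-2) = (1-p)(-6) ⇒ p = 3/4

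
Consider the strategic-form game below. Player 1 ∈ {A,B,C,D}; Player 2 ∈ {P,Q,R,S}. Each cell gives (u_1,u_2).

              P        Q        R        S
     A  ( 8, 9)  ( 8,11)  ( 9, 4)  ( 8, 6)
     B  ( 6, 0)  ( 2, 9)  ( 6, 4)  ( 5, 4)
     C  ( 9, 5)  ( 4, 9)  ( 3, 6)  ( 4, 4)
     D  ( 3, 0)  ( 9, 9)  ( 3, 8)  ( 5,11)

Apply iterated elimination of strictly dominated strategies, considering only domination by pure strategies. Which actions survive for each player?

Remaining: P1:{A,D} P2:{Q,S}

P1 drop B (A beats it: P:8>6 Q:8>2 R:9>6 S:8>5)
P2 drop P (Q beats it: A:11>9 C:9>5 D:9>0)
P1 drop C (A beats it: Q:8>4 R:9>3 S:8>4)
P2 drop R (Q beats it: A:11>4 D:9>8)
P1→{A,D} P2→{Q,S}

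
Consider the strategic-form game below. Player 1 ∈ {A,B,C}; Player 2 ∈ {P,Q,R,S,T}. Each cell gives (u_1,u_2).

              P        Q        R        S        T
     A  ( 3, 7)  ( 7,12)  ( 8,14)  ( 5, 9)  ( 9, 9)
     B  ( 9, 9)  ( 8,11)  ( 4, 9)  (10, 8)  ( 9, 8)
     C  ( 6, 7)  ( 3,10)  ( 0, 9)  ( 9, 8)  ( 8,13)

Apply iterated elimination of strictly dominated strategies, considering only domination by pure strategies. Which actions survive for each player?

P1 drop C (B beats it: P:9>6 Q:8>3 R:4>0 S:10>9 T:9>8)
P2 drop P (Q beats it: A:12>7 B:11>9)
P2 drop S (Q beats it: A:12>9 B:11>8)
P2 drop T (Q beats it: A:12>9 B:11>8)
P1→{A,B} P2→{Q,R}

Survivors P1:{A,B} P2:{Q,R}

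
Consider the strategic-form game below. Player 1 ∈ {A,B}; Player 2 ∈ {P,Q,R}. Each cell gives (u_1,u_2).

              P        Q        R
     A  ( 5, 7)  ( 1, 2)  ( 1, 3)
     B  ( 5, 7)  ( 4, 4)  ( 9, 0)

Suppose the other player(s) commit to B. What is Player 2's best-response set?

u_2(P vs B) = 7
u_2(Q vs B) = 4
u_2(R vs B) = 0
max payoff 7 at {P}

P2 best: {P}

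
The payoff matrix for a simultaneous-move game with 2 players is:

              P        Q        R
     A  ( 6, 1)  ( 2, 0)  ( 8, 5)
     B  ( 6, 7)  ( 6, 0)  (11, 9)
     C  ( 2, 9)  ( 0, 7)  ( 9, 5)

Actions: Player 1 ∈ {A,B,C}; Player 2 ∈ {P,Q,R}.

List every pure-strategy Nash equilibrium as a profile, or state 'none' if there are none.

PSNE = {(B,R)}

(A,P): not NE [P2→R gives 5>1]
(A,Q): not NE [P1→B gives 6>2; P2→R gives 5>0]
(A,R): not NE [P1→B gives 11>8]
(B,P): not NE [P2→R gives 9>7]
(B,Q): not NE [P2→R gives 9>0]
(B,R): NE
(C,P): not NE [P1→B gives 6>2]
(C,Q): not NE [P1→B gives 6>0; P2→P gives 9>7]
(C,R): not NE [P1→B gives 11>9; P2→P gives 9>5]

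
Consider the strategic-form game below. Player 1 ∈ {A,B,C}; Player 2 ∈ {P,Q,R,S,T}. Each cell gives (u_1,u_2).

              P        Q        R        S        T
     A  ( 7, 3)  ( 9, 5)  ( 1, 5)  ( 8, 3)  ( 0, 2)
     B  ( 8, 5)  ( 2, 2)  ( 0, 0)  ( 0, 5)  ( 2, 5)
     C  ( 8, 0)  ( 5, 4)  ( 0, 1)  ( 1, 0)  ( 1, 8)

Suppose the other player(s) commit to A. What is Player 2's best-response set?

u_2(P vs A) = 3
u_2(Q vs A) = 5
u_2(R vs A) = 5
u_2(S vs A) = 3
u_2(T vs A) = 2
max payoff 5 at {Q,R}

argmax u_2 = {Q,R}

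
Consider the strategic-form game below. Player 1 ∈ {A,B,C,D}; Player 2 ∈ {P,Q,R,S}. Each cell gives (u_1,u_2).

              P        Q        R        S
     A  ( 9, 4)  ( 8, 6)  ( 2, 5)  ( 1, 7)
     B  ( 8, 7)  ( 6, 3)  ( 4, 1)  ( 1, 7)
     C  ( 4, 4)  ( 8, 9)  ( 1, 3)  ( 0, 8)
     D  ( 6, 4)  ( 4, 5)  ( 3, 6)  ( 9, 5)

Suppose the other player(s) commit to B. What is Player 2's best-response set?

u_2(P vs B) = 7
u_2(Q vs B) = 3
u_2(R vs B) = 1
u_2(S vs B) = 7
max payoff 7 at {P,S}

argmax u_2 = {P,S}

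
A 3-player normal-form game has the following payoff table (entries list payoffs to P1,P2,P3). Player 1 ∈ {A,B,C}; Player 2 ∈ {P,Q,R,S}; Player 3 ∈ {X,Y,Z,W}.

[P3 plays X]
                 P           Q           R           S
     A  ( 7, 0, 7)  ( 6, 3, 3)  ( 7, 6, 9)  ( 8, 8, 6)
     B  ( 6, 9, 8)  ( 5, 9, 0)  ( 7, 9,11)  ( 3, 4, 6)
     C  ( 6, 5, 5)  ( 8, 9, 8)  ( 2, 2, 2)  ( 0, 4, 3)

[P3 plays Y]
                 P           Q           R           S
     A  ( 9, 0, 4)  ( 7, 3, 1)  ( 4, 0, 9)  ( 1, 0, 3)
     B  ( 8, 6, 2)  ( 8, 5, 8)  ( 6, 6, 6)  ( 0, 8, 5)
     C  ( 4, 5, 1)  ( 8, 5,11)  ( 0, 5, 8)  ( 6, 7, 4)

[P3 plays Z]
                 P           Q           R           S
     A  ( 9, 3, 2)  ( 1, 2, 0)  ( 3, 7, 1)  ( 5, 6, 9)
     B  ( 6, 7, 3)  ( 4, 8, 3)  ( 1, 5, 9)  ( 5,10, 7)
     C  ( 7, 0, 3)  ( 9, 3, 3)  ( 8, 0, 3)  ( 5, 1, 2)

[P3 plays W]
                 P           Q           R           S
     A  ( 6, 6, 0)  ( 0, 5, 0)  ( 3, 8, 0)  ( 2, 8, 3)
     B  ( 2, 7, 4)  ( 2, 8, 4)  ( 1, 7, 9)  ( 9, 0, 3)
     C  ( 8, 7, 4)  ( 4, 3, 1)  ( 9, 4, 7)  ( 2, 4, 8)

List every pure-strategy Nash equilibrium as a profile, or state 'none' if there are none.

(A,P,X): not NE [P2→S gives 8>0]
(A,P,Y): not NE [P2→Q gives 3>0; P3→X gives 7>4]
(A,P,Z): not NE [P2→R gives 7>3; P3→X gives 7>2]
(A,P,W): not NE [P1→C gives 8>6; P2→S gives 8>6; P3→X gives 7>0]
(A,Q,X): not NE [P1→C gives 8>6; P2→S gives 8>3]
(A,Q,Y): not NE [P1→C gives 8>7; P3→X gives 3>1]
(A,Q,Z): not NE [P1→C gives 9>1; P2→R gives 7>2; P3→X gives 3>0]
(A,Q,W): not NE [P1→C gives 4>0; P2→S gives 8>5; P3→X gives 3>0]
(A,R,X): not NE [P2→S gives 8>6]
(A,R,Y): not NE [P1→B gives 6>4; P2→Q gives 3>0]
(A,R,Z): not NE [P1→C gives 8>3; P3→Y gives 9>1]
(A,R,W): not NE [P1→C gives 9>3; P3→Y gives 9>0]
(A,S,X): not NE [P3→Z gives 9>6]
(A,S,Y): not NE [P1→C gives 6>1; P2→Q gives 3>0; P3→Z gives 9>3]
(A,S,Z): not NE [P2→R gives 7>6]
(A,S,W): not NE [P1→B gives 9>2; P3→Z gives 9>3]
(B,P,X): not NE [P1→A gives 7>6]
(B,P,Y): not NE [P1→A gives 9>8; P2→S gives 8>6; P3→X gives 8>2]
(B,P,Z): not NE [P1→A gives 9>6; P2→S gives 10>7; P3→X gives 8>3]
(B,P,W): not NE [P1→C gives 8>2; P2→Q gives 8>7; P3→X gives 8>4]
(B,Q,X): not NE [P1→C gives 8>5; P3→Y gives 8>0]
(B,Q,Y): not NE [P2→S gives 8>5]
(B,Q,Z): not NE [P1→C gives 9>4; P2→S gives 10>8; P3→Y gives 8>3]
(B,Q,W): not NE [P1→C gives 4>2; P3→Y gives 8>4]
(B,R,X): NE
(B,R,Y): not NE [P2→S gives 8>6; P3→X gives 11>6]
(B,R,Z): not NE [P1→C gives 8>1; P2→S gives 10>5; P3→X gives 11>9]
(B,R,W): not NE [P1→C gives 9>1; P2→Q gives 8>7; P3→X gives 11>9]
(B,S,X): not NE [P1→A gives 8>3; P2→R gives 9>4; P3→Z gives 7>6]
(B,S,Y): not NE [P1→C gives 6>0; P3→Z gives 7>5]
(B,S,Z): NE
(B,S,W): not NE [P2→Q gives 8>0; P3→Z gives 7>3]
(C,P,X): not NE [P1→A gives 7>6; P2→Q gives 9>5]
(C,P,Y): not NE [P1→A gives 9>4; P2→S gives 7>5; P3→X gives 5>1]
(C,P,Z): not NE [P1→A gives 9>7; P2→Q gives 3>0; P3→X gives 5>3]
(C,P,W): not NE [P3→X gives 5>4]
(C,Q,X): not NE [P3→Y gives 11>8]
(C,Q,Y): not NE [P2→S gives 7>5]
(C,Q,Z): not NE [P3→Y gives 11>3]
(C,Q,W): not NE [P2→P gives 7>3; P3→Y gives 11>1]
(C,R,X): not NE [P1→B gives 7>2; P2→Q gives 9>2; P3→Y gives 8>2]
(C,R,Y): not NE [P1→B gives 6>0; P2→S gives 7>5]
(C,R,Z): not NE [P2→Q gives 3>0; P3→Y gives 8>3]
(C,R,W): not NE [P2→P gives 7>4; P3→Y gives 8>7]
(C,S,X): not NE [P1→A gives 8>0; P2→Q gives 9>4; P3→W gives 8>3]
(C,S,Y): not NE [P3→W gives 8>4]
(C,S,Z): not NE [P2→Q gives 3>1; P3→W gives 8>2]
(C,S,W): not NE [P1→B gives 9>2; P2→P gives 7>4]

PSNE = {(B,R,X), (B,S,Z)}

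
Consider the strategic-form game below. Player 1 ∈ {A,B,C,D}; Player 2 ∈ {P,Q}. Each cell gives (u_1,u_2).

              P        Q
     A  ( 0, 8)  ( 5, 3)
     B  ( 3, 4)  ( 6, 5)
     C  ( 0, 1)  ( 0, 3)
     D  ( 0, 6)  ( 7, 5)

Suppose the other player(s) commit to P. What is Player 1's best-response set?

u_1(A vs P) = 0
u_1(B vs P) = 3
u_1(C vs P) = 0
u_1(D vs P) = 0
max payoff 3 at {B}

argmax u_1 = {B}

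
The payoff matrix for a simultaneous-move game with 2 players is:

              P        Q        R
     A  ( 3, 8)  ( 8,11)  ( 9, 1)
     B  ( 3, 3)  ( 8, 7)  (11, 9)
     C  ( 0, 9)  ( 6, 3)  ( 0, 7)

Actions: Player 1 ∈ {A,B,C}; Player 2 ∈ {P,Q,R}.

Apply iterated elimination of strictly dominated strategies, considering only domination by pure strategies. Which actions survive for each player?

P1 drop C (A beats it: P:3>0 Q:8>6 R:9>0)
P2 drop P (Q beats it: A:11>8 B:7>3)
P1→{A,B} P2→{Q,R}

IESDS → P1:{A,B} P2:{Q,R}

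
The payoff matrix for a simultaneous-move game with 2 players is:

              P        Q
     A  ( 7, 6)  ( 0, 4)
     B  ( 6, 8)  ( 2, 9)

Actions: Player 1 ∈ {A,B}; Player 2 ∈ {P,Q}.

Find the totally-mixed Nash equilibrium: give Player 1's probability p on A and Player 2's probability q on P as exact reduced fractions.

P1 indiff ⇒ q·7+(1-q)·0 = q·6+(1-q)·2 ⇒ q(1) = (1-q)(2) ⇒ q = 2/3
P2 indiff ⇒ p·6+(1-p)·8 = p·4+(1-p)·9 ⇒ p(2) = (1-p)(1) ⇒ p = 1/3

P1 mixes 1/3 on A; P2 mixes 2/3 on P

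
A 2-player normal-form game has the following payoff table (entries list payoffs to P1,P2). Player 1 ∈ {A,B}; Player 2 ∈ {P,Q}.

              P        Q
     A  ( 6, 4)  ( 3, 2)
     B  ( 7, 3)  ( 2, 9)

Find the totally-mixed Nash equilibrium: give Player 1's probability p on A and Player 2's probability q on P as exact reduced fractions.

P1 indiff ⇒ q·6+(1-q)·3 = q·7+(1-q)·2 ⇒ q(-1) = (1-q)(-1) ⇒ q = 1/2
P2 indiff ⇒ p·4+(1-p)·3 = p·2+(1-p)·9 ⇒ p(2) = (1-p)(6) ⇒ p = 3/4

P1 mixes 3/4 on A; P2 mixes 1/2 on P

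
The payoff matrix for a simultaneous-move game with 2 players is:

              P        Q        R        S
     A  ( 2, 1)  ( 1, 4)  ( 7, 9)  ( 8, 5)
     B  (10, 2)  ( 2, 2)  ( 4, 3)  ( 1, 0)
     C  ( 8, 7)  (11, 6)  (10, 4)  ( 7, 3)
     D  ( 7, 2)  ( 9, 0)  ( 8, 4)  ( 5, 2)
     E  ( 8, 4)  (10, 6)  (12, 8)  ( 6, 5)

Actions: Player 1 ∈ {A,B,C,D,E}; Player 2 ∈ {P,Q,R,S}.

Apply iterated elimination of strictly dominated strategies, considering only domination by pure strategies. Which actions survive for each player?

P1 drop D (C beats it: P:8>7 Q:11>9 R:10>8 S:7>5)
P2 drop S (R beats it: A:9>5 B:3>0 C:4>3 E:8>5)
P1 drop A (C beats it: P:8>2 Q:11>1 R:10>7)
P1→{B,C,E} P2→{P,Q,R}

IESDS → P1:{B,C,E} P2:{P,Q,R}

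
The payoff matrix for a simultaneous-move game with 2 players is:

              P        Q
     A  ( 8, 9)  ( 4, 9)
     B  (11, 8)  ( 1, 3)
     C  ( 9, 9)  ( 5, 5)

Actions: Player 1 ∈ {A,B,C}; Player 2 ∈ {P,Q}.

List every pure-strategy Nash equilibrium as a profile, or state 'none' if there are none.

(A,P): not NE [P1→B gives 11>8]
(A,Q): not NE [P1→C gives 5>4]
(B,P): NE
(B,Q): not NE [P1→C gives 5>1; P2→P gives 8>3]
(C,P): not NE [P1→B gives 11>9]
(C,Q): not NE [P2→P gives 9>5]

Nash profiles: (B,P)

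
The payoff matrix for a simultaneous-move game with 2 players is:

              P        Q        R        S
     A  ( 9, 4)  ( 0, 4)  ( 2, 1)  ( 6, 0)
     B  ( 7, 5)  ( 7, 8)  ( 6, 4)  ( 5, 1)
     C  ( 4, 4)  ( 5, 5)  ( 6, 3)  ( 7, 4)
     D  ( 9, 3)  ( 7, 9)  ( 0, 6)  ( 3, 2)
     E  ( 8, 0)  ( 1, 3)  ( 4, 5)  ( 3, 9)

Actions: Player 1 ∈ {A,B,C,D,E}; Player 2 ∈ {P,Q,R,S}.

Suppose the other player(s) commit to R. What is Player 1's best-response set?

P1 best: {B,C}

u_1(A vs R) = 2
u_1(B vs R) = 6
u_1(C vs R) = 6
u_1(D vs R) = 0
u_1(E vs R) = 4
max payoff 6 at {B,C}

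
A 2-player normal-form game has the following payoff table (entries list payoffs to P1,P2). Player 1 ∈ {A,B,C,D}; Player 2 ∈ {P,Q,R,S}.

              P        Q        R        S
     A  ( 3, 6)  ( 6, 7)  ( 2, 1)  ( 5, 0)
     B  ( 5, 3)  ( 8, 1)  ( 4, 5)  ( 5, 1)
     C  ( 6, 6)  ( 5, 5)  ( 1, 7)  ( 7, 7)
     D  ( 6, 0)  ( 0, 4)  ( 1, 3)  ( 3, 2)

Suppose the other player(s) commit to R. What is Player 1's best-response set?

P1 best: {B}

u_1(A vs R) = 2
u_1(B vs R) = 4
u_1(C vs R) = 1
u_1(D vs R) = 1
max payoff 4 at {B}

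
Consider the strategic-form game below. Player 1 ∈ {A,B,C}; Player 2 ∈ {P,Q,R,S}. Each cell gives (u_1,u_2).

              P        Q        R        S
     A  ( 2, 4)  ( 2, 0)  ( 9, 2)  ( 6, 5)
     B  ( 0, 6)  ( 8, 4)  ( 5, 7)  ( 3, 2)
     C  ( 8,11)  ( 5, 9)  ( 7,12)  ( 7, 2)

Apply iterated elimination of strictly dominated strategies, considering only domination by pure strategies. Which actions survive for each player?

IESDS → P1:{A,C} P2:{P,R,S}

P2 drop Q (P beats it: A:4>0 B:6>4 C:11>9)
P1 drop B (A beats it: P:2>0 R:9>5 S:6>3)
P1→{A,C} P2→{P,R,S}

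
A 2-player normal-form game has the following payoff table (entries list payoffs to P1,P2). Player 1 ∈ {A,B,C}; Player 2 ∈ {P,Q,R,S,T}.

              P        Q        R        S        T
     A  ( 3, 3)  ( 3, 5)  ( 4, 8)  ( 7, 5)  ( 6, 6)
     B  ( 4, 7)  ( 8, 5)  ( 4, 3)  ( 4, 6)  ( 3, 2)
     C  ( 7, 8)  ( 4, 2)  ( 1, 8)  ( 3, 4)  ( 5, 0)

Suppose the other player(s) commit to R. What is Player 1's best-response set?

u_1(A vs R) = 4
u_1(B vs R) = 4
u_1(C vs R) = 1
max payoff 4 at {A,B}

BR_1 = {A,B}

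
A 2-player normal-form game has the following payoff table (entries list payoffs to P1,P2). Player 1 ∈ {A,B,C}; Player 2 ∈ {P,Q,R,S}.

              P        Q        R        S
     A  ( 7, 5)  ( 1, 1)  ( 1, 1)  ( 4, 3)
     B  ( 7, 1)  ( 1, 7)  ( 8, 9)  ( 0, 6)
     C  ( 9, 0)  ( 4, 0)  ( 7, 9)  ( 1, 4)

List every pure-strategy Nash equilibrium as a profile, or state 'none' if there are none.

(A,P): not NE [P1→C gives 9>7]
(A,Q): not NE [P1→C gives 4>1; P2→P gives 5>1]
(A,R): not NE [P1→B gives 8>1; P2→P gives 5>1]
(A,S): not NE [P2→P gives 5>3]
(B,P): not NE [P1→C gives 9>7; P2→R gives 9>1]
(B,Q): not NE [P1→C gives 4>1; P2→R gives 9>7]
(B,R): NE
(B,S): not NE [P1→A gives 4>0; P2→R gives 9>6]
(C,P): not NE [P2→R gives 9>0]
(C,Q): not NE [P2→R gives 9>0]
(C,R): not NE [P1→B gives 8>7]
(C,S): not NE [P1→A gives 4>1; P2→R gives 9>4]

PSNE = {(B,R)}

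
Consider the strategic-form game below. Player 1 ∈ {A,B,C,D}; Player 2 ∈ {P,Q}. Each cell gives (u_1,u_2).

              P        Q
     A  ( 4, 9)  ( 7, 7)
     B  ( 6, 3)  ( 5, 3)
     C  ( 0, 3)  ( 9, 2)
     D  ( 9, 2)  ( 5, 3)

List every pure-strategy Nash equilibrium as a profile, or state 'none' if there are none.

(A,P): not NE [P1→D gives 9>4]
(A,Q): not NE [P1→C gives 9>7; P2→P gives 9>7]
(B,P): not NE [P1→D gives 9>6]
(B,Q): not NE [P1→C gives 9>5]
(C,P): not NE [P1→D gives 9>0]
(C,Q): not NE [P2→P gives 3>2]
(D,P): not NE [P2→Q gives 3>2]
(D,Q): not NE [P1→C gives 9>5]

PSNE: ∅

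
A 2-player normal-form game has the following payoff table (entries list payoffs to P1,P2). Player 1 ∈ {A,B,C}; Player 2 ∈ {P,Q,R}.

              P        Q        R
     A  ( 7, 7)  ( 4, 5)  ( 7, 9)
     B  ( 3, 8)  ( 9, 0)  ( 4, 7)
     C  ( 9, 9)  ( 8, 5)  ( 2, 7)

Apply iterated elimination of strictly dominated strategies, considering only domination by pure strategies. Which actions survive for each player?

Survivors P1:{A,C} P2:{P,R}

P2 drop Q (P beats it: A:7>5 B:8>0 C:9>5)
P1 drop B (A beats it: P:7>3 R:7>4)
P1→{A,C} P2→{P,R}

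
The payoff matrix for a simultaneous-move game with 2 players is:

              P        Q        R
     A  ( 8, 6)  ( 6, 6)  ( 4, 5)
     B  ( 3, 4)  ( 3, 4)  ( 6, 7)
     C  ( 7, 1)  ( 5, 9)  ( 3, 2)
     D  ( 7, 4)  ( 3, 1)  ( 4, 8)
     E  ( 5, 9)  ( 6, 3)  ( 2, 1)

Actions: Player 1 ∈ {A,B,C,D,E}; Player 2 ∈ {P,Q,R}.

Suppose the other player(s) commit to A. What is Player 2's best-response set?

u_2(P vs A) = 6
u_2(Q vs A) = 6
u_2(R vs A) = 5
max payoff 6 at {P,Q}

argmax u_2 = {P,Q}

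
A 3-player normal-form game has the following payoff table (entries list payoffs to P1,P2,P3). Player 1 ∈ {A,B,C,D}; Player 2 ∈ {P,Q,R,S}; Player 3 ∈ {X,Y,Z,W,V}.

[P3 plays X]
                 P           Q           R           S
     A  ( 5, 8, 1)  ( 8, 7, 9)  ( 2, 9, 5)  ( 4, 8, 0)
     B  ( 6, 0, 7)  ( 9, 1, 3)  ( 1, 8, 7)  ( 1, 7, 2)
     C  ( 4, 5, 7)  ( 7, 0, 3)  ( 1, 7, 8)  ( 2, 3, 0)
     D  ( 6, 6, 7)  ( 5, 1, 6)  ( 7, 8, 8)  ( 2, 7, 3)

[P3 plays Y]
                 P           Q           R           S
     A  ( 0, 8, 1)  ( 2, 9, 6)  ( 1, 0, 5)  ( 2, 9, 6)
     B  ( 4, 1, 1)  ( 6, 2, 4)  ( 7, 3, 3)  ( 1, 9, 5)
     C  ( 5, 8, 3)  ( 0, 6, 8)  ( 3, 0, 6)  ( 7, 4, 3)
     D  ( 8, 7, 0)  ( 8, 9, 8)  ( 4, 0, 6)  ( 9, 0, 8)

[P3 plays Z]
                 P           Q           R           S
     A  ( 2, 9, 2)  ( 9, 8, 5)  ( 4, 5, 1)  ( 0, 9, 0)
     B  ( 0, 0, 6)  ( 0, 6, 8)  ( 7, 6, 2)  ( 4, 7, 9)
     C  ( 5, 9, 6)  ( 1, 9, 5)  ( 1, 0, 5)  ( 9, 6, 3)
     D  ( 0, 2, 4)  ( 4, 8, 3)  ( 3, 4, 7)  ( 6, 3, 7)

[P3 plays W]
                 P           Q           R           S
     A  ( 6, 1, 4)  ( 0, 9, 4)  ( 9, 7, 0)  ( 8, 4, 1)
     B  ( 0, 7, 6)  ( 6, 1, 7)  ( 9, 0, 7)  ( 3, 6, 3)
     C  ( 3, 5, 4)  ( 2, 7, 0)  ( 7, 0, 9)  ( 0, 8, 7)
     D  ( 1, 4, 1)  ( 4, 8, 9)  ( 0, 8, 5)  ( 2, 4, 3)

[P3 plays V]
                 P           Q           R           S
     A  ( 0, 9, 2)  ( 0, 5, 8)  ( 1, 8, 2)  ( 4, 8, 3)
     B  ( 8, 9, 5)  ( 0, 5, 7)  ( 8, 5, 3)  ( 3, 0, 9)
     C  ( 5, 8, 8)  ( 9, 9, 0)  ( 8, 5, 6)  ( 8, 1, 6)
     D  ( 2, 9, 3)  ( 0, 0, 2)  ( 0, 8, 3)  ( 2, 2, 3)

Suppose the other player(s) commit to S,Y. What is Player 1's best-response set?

BR_1 = {D}

u_1(A vs S,Y) = 2
u_1(B vs S,Y) = 1
u_1(C vs S,Y) = 7
u_1(D vs S,Y) = 9
max payoff 9 at {D}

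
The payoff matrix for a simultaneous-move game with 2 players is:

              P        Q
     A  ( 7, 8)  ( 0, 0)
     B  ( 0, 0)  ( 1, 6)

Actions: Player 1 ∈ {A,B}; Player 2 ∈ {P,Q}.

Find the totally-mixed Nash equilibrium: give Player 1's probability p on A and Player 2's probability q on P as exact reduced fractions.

(p,q) = (3/7, 1/8)

P1 indiff ⇒ q·7+(1-q)·0 = q·0+(1-q)·1 ⇒ q(7) = (1-q)(1) ⇒ q = 1/8
P2 indiff ⇒ p·8+(1-p)·0 = p·0+(1-p)·6 ⇒ p(8) = (1-p)(6) ⇒ p = 3/7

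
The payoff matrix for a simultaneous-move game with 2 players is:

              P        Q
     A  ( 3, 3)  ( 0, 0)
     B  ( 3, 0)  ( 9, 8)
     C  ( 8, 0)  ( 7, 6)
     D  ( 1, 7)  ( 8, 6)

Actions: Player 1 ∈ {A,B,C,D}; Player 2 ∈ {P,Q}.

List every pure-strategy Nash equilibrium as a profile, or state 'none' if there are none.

(A,P): not NE [P1→C gives 8>3]
(A,Q): not NE [P1→B gives 9>0; P2→P gives 3>0]
(B,P): not NE [P1→C gives 8>3; P2→Q gives 8>0]
(B,Q): NE
(C,P): not NE [P2→Q gives 6>0]
(C,Q): not NE [P1→B gives 9>7]
(D,P): not NE [P1→C gives 8>1]
(D,Q): not NE [P1→B gives 9>8; P2→P gives 7>6]

NE set: (B,Q)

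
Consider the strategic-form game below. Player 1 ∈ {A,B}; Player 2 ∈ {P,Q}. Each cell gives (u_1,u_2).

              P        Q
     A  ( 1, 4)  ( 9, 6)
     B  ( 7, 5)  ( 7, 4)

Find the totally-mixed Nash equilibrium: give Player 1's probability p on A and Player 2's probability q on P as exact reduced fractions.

p=1/3, q=1/4

P1 indiff ⇒ q·1+(1-q)·9 = q·7+(1-q)·7 ⇒ q(-6) = (1-q)(-2) ⇒ q = 1/4
P2 indiff ⇒ p·4+(1-p)·5 = p·6+(1-p)·4 ⇒ p(-2) = (1-p)(-1) ⇒ p = 1/3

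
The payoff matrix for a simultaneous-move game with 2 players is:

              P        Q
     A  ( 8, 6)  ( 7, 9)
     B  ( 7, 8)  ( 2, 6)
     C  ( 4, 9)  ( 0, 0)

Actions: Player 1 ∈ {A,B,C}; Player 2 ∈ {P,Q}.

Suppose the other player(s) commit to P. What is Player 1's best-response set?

u_1(A vs P) = 8
u_1(B vs P) = 7
u_1(C vs P) = 4
max payoff 8 at {A}

BR_1 = {A}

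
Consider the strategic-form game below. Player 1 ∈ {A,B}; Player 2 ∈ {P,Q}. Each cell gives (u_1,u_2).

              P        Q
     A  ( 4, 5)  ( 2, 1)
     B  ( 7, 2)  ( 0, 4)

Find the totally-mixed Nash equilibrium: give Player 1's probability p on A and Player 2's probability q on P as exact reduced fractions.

P1 indiff ⇒ q·4+(1-q)·2 = q·7+(1-q)·0 ⇒ q(-3) = (1-q)(-2) ⇒ q = 2/5
P2 indiff ⇒ p·5+(1-p)·2 = p·1+(1-p)·4 ⇒ p(4) = (1-p)(2) ⇒ p = 1/3

(p,q) = (1/3, 2/5)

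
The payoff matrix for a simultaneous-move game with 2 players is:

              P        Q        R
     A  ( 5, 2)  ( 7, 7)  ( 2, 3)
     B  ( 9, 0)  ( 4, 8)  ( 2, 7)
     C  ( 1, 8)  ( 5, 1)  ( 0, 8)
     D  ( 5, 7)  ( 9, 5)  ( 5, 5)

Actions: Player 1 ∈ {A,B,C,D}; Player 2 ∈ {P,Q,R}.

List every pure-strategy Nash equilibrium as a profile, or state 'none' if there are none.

PSNE: ∅

(A,P): not NE [P1→B gives 9>5; P2→Q gives 7>2]
(A,Q): not NE [P1→D gives 9>7]
(A,R): not NE [P1→D gives 5>2; P2→Q gives 7>3]
(B,P): not NE [P2→Q gives 8>0]
(B,Q): not NE [P1→D gives 9>4]
(B,R): not NE [P1→D gives 5>2; P2→Q gives 8>7]
(C,P): not NE [P1→B gives 9>1]
(C,Q): not NE [P1→D gives 9>5; P2→R gives 8>1]
(C,R): not NE [P1→D gives 5>0]
(D,P): not NE [P1→B gives 9>5]
(D,Q): not NE [P2→P gives 7>5]
(D,R): not NE [P2→P gives 7>5]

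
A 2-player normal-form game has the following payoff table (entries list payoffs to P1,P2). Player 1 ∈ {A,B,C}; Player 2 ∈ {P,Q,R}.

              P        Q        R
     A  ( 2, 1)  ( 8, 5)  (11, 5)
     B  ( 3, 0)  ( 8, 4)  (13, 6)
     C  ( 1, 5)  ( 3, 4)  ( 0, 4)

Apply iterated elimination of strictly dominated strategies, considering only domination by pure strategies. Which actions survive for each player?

IESDS → P1:{A,B} P2:{Q,R}

P1 drop C (A beats it: P:2>1 Q:8>3 R:11>0)
P2 drop P (Q beats it: A:5>1 B:4>0)
P1→{A,B} P2→{Q,R}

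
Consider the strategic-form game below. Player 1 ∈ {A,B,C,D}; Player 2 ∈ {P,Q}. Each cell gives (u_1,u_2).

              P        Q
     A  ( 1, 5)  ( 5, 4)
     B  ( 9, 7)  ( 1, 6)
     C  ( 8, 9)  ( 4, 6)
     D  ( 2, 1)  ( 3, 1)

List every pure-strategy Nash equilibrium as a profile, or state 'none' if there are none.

Nash profiles: (B,P)

(A,P): not NE [P1→B gives 9>1]
(A,Q): not NE [P2→P gives 5>4]
(B,P): NE
(B,Q): not NE [P1→A gives 5>1; P2→P gives 7>6]
(C,P): not NE [P1→B gives 9>8]
(C,Q): not NE [P1→A gives 5>4; P2→P gives 9>6]
(D,P): not NE [P1→B gives 9>2]
(D,Q): not NE [P1→A gives 5>3]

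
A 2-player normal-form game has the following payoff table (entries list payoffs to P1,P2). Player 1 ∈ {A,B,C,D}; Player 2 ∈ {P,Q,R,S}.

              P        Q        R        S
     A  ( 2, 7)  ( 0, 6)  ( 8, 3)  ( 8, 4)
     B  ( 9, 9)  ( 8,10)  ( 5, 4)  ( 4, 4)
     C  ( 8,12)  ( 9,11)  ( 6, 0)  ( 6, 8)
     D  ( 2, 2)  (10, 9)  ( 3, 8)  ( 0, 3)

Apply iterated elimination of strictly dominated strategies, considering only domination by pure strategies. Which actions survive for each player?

P2 drop R (Q beats it: A:6>3 B:10>4 C:11>0 D:9>8)
P2 drop S (Q beats it: A:6>4 B:10>4 C:11>8 D:9>3)
P1 drop A (B beats it: P:9>2 Q:8>0)
P1→{B,C,D} P2→{P,Q}

Survivors P1:{B,C,D} P2:{P,Q}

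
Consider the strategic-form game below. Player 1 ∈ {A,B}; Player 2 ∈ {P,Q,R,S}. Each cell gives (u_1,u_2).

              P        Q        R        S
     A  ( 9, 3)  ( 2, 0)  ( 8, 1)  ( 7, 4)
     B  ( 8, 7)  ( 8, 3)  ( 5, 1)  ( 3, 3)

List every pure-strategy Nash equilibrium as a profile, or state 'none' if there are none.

PSNE = {(A,S)}

(A,P): not NE [P2→S gives 4>3]
(A,Q): not NE [P1→B gives 8>2; P2→S gives 4>0]
(A,R): not NE [P2→S gives 4>1]
(A,S): NE
(B,P): not NE [P1→A gives 9>8]
(B,Q): not NE [P2→P gives 7>3]
(B,R): not NE [P1→A gives 8>5; P2→P gives 7>1]
(B,S): not NE [P1→A gives 7>3; P2→P gives 7>3]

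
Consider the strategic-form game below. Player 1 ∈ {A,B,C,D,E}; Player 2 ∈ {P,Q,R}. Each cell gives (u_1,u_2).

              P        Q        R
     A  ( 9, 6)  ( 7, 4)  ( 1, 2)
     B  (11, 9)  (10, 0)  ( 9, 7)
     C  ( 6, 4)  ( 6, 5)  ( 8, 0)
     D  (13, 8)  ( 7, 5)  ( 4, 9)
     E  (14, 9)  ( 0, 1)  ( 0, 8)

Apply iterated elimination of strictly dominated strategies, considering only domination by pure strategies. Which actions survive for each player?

IESDS → P1:{B,D,E} P2:{P,R}

P1 drop A (B beats it: P:11>9 Q:10>7 R:9>1)
P1 drop C (B beats it: P:11>6 Q:10>6 R:9>8)
P2 drop Q (P beats it: B:9>0 D:8>5 E:9>1)
P1→{B,D,E} P2→{P,R}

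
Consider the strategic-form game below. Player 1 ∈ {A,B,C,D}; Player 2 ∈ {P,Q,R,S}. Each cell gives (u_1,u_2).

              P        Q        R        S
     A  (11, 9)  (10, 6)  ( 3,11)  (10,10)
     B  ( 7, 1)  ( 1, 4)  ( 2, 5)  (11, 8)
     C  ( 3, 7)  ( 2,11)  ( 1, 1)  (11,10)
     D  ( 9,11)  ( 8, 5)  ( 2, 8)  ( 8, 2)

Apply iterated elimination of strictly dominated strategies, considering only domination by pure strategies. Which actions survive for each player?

Survivors P1:{A,B,C} P2:{Q,R,S}

P1 drop D (A beats it: P:11>9 Q:10>8 R:3>2 S:10>8)
P2 drop P (S beats it: A:10>9 B:8>1 C:10>7)
P1→{A,B,C} P2→{Q,R,S}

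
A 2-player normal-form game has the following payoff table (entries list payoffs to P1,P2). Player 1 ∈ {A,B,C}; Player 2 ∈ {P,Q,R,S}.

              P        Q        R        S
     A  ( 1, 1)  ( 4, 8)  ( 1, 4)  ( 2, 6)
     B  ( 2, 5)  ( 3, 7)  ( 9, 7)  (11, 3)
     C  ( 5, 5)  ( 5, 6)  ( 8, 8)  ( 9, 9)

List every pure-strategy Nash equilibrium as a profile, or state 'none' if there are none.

NE set: (B,R)

(A,P): not NE [P1→C gives 5>1; P2→Q gives 8>1]
(A,Q): not NE [P1→C gives 5>4]
(A,R): not NE [P1→B gives 9>1; P2→Q gives 8>4]
(A,S): not NE [P1→B gives 11>2; P2→Q gives 8>6]
(B,P): not NE [P1→C gives 5>2; P2→R gives 7>5]
(B,Q): not NE [P1→C gives 5>3]
(B,R): NE
(B,S): not NE [P2→R gives 7>3]
(C,P): not NE [P2→S gives 9>5]
(C,Q): not NE [P2→S gives 9>6]
(C,R): not NE [P1→B gives 9>8; P2→S gives 9>8]
(C,S): not NE [P1→B gives 11>9]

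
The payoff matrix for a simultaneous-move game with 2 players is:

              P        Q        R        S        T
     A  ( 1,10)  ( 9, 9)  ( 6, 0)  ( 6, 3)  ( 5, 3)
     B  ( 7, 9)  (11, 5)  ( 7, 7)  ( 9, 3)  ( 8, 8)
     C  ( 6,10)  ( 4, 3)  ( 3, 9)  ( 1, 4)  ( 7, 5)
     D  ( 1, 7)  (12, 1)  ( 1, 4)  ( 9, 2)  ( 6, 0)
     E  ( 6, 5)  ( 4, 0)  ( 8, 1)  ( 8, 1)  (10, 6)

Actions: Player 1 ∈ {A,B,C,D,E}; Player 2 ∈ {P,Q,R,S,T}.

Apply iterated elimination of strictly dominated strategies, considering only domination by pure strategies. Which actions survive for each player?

P1 drop A (B beats it: P:7>1 Q:11>9 R:7>6 S:9>6 T:8>5)
P1 drop C (B beats it: P:7>6 Q:11>4 R:7>3 S:9>1 T:8>7)
P2 drop Q (P beats it: B:9>5 D:7>1 E:5>0)
P2 drop R (P beats it: B:9>7 D:7>4 E:5>1)
P2 drop S (P beats it: B:9>3 D:7>2 E:5>1)
P1 drop D (B beats it: P:7>1 T:8>6)
P1→{B,E} P2→{P,T}

Remaining: P1:{B,E} P2:{P,T}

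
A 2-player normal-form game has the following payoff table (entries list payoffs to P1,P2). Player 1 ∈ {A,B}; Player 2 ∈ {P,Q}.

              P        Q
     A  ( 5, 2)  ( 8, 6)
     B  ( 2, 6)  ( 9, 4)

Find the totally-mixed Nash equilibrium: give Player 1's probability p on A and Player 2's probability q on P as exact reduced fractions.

P1 indiff ⇒ q·5+(1-q)·8 = q·2+(1-q)·9 ⇒ q(3) = (1-q)(1) ⇒ q = 1/4
P2 indiff ⇒ p·2+(1-p)·6 = p·6+(1-p)·4 ⇒ p(-4) = (1-p)(-2) ⇒ p = 1/3

(p,q) = (1/3, 1/4)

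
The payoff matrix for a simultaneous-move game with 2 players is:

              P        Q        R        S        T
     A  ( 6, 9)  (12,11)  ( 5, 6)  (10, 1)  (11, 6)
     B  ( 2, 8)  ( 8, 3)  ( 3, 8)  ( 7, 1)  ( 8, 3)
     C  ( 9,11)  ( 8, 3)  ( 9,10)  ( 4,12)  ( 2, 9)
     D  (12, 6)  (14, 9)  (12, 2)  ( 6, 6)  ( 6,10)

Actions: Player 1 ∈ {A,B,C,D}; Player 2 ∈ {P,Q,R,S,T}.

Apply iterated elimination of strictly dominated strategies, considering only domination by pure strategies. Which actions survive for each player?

Survivors P1:{A,D} P2:{Q,T}

P1 drop B (A beats it: P:6>2 Q:12>8 R:5>3 S:10>7 T:11>8)
P1 drop C (D beats it: P:12>9 Q:14>8 R:12>9 S:6>4 T:6>2)
P2 drop P (Q beats it: A:11>9 D:9>6)
P2 drop R (Q beats it: A:11>6 D:9>2)
P2 drop S (Q beats it: A:11>1 D:9>6)
P1→{A,D} P2→{Q,T}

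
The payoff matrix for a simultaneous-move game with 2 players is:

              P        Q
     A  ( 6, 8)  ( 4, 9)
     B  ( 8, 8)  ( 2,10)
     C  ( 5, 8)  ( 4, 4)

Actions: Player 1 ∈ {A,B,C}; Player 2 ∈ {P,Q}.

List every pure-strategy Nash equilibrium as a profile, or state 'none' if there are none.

NE set: (A,Q)

(A,P): not NE [P1→B gives 8>6; P2→Q gives 9>8]
(A,Q): NE
(B,P): not NE [P2→Q gives 10>8]
(B,Q): not NE [P1→C gives 4>2]
(C,P): not NE [P1→B gives 8>5]
(C,Q): not NE [P2→P gives 8>4]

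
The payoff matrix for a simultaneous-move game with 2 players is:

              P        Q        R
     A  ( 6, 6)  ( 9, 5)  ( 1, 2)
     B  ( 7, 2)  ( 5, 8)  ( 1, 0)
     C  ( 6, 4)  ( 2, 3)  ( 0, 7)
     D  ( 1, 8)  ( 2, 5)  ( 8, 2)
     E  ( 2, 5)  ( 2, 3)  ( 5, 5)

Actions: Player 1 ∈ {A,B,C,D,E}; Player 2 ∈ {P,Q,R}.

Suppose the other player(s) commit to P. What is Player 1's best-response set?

P1 best: {B}

u_1(A vs P) = 6
u_1(B vs P) = 7
u_1(C vs P) = 6
u_1(D vs P) = 1
u_1(E vs P) = 2
max payoff 7 at {B}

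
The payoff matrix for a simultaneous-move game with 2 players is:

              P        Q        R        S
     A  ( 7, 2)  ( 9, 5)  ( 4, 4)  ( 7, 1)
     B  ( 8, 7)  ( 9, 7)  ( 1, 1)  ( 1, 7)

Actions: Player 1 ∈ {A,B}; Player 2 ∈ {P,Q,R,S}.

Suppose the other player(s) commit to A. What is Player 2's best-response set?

u_2(P vs A) = 2
u_2(Q vs A) = 5
u_2(R vs A) = 4
u_2(S vs A) = 1
max payoff 5 at {Q}

argmax u_2 = {Q}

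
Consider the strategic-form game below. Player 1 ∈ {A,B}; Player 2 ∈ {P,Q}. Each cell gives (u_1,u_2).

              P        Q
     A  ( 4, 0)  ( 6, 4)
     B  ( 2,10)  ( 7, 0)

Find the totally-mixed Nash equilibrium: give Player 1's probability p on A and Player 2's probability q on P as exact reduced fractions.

p=5/7, q=1/3

P1 indiff ⇒ q·4+(1-q)·6 = q·2+(1-q)·7 ⇒ q(2) = (1-q)(1) ⇒ q = 1/3
P2 indiff ⇒ p·0+(1-p)·10 = p·4+(1-p)·0 ⇒ p(-4) = (1-p)(-10) ⇒ p = 5/7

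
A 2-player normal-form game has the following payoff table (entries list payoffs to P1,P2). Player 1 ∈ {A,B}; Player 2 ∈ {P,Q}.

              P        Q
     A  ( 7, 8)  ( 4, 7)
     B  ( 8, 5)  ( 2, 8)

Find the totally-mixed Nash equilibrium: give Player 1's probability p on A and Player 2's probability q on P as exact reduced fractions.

(p,q) = (3/4, 2/3)

P1 indiff ⇒ q·7+(1-q)·4 = q·8+(1-q)·2 ⇒ q(-1) = (1-q)(-2) ⇒ q = 2/3
P2 indiff ⇒ p·8+(1-p)·5 = p·7+(1-p)·8 ⇒ p(1) = (1-p)(3) ⇒ p = 3/4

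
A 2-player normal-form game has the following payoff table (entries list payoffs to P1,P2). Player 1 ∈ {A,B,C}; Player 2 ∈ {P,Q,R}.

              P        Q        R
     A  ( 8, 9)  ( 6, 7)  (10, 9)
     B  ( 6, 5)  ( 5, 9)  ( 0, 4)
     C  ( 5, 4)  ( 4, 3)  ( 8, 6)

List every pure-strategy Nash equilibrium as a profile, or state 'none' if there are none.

PSNE = {(A,P), (A,R)}

(A,P): NE
(A,Q): not NE [P2→R gives 9>7]
(A,R): NE
(B,P): not NE [P1→A gives 8>6; P2→Q gives 9>5]
(B,Q): not NE [P1→A gives 6>5]
(B,R): not NE [P1→A gives 10>0; P2→Q gives 9>4]
(C,P): not NE [P1→A gives 8>5; P2→R gives 6>4]
(C,Q): not NE [P1→A gives 6>4; P2→R gives 6>3]
(C,R): not NE [P1→A gives 10>8]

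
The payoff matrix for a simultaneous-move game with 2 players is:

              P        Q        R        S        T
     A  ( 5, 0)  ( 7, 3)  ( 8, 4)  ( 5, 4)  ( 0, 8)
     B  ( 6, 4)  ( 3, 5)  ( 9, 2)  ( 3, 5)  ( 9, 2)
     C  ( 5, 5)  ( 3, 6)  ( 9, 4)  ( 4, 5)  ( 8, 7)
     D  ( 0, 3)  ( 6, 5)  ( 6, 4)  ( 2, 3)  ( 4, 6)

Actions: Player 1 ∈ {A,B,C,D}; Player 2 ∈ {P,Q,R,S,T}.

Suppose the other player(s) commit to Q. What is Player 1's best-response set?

u_1(A vs Q) = 7
u_1(B vs Q) = 3
u_1(C vs Q) = 3
u_1(D vs Q) = 6
max payoff 7 at {A}

argmax u_1 = {A}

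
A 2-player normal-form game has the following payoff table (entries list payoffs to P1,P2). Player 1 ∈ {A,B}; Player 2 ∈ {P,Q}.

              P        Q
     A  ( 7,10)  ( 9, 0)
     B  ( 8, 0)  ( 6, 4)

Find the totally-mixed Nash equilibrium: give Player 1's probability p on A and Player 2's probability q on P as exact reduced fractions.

P1 indiff ⇒ q·7+(1-q)·9 = q·8+(1-q)·6 ⇒ q(-1) = (1-q)(-3) ⇒ q = 3/4
P2 indiff ⇒ p·10+(1-p)·0 = p·0+(1-p)·4 ⇒ p(10) = (1-p)(4) ⇒ p = 2/7

p=2/7, q=3/4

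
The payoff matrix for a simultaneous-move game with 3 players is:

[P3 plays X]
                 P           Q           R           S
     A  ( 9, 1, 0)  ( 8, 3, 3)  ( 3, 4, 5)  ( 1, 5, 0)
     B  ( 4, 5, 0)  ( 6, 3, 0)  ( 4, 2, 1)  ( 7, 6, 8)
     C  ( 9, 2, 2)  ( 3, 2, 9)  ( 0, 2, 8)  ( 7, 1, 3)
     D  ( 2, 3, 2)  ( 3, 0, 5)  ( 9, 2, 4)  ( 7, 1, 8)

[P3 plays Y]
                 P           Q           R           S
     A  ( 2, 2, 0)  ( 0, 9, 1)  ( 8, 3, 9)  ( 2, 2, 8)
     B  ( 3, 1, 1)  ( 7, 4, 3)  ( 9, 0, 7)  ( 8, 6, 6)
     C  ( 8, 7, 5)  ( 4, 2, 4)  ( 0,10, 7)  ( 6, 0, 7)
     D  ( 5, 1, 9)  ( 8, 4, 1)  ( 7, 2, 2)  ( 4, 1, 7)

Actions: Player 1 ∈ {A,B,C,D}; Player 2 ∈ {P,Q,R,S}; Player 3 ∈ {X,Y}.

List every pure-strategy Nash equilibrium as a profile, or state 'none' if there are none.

(A,P,X): not NE [P2→S gives 5>1]
(A,P,Y): not NE [P1→C gives 8>2; P2→Q gives 9>2]
(A,Q,X): not NE [P2→S gives 5>3]
(A,Q,Y): not NE [P1→D gives 8>0; P3→X gives 3>1]
(A,R,X): not NE [P1→D gives 9>3; P2→S gives 5>4; P3→Y gives 9>5]
(A,R,Y): not NE [P1→B gives 9>8; P2→Q gives 9>3]
(A,S,X): not NE [P1→D gives 7>1; P3→Y gives 8>0]
(A,S,Y): not NE [P1→B gives 8>2; P2→Q gives 9>2]
(B,P,X): not NE [P1→C gives 9>4; P2→S gives 6>5; P3→Y gives 1>0]
(B,P,Y): not NE [P1→C gives 8>3; P2→S gives 6>1]
(B,Q,X): not NE [P1→A gives 8>6; P2→S gives 6>3; P3→Y gives 3>0]
(B,Q,Y): not NE [P1→D gives 8>7; P2→S gives 6>4]
(B,R,X): not NE [P1→D gives 9>4; P2→S gives 6>2; P3→Y gives 7>1]
(B,R,Y): not NE [P2→S gives 6>0]
(B,S,X): NE
(B,S,Y): not NE [P3→X gives 8>6]
(C,P,X): not NE [P3→Y gives 5>2]
(C,P,Y): not NE [P2→R gives 10>7]
(C,Q,X): not NE [P1→A gives 8>3]
(C,Q,Y): not NE [P1→D gives 8>4; P2→R gives 10>2; P3→X gives 9>4]
(C,R,X): not NE [P1→D gives 9>0]
(C,R,Y): not NE [P1→B gives 9>0; P3→X gives 8>7]
(C,S,X): not NE [P2→R gives 2>1; P3→Y gives 7>3]
(C,S,Y): not NE [P1→B gives 8>6; P2→R gives 10>0]
(D,P,X): not NE [P1→C gives 9>2; P3→Y gives 9>2]
(D,P,Y): not NE [P1→C gives 8>5; P2→Q gives 4>1]
(D,Q,X): not NE [P1→A gives 8>3; P2→P gives 3>0]
(D,Q,Y): not NE [P3→X gives 5>1]
(D,R,X): not NE [P2→P gives 3>2]
(D,R,Y): not NE [P1→B gives 9>7; P2→Q gives 4>2; P3→X gives 4>2]
(D,S,X): not NE [P2→P gives 3>1]
(D,S,Y): not NE [P1→B gives 8>4; P2→Q gives 4>1; P3→X gives 8>7]

PSNE = {(B,S,X)}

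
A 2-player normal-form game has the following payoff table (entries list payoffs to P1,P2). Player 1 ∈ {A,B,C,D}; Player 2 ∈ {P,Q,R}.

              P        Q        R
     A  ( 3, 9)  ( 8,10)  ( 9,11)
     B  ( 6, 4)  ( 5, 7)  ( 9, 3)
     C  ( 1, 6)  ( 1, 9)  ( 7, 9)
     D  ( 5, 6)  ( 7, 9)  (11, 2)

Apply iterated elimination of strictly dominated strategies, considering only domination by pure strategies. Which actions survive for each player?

P1 drop C (A beats it: P:3>1 Q:8>1 R:9>7)
P2 drop P (Q beats it: A:10>9 B:7>4 D:9>6)
P1 drop B (D beats it: Q:7>5 R:11>9)
P1→{A,D} P2→{Q,R}

Survivors P1:{A,D} P2:{Q,R}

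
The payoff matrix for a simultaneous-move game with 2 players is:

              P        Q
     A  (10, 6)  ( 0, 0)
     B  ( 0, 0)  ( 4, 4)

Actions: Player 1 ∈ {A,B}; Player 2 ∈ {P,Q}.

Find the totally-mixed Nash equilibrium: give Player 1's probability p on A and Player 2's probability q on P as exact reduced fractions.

P1 indiff ⇒ q·10+(1-q)·0 = q·0+(1-q)·4 ⇒ q(10) = (1-q)(4) ⇒ q = 2/7
P2 indiff ⇒ p·6+(1-p)·0 = p·0+(1-p)·4 ⇒ p(6) = (1-p)(4) ⇒ p = 2/5

P1 mixes 2/5 on A; P2 mixes 2/7 on P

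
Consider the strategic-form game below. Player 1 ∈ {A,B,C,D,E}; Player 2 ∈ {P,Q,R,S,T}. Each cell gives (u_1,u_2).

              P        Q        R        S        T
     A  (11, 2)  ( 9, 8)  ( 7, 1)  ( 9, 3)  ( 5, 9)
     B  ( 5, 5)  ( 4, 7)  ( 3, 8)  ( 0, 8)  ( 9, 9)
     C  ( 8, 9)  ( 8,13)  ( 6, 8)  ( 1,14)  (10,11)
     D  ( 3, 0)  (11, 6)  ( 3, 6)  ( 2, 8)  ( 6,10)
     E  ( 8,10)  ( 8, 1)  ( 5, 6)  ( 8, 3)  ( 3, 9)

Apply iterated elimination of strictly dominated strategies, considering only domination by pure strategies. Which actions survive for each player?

Survivors P1:{A,C,D} P2:{Q,S,T}

P1 drop B (C beats it: P:8>5 Q:8>4 R:6>3 S:1>0 T:10>9)
P1 drop E (A beats it: P:11>8 Q:9>8 R:7>5 S:9>8 T:5>3)
P2 drop P (Q beats it: A:8>2 C:13>9 D:6>0)
P2 drop R (S beats it: A:3>1 C:14>8 D:8>6)
P1→{A,C,D} P2→{Q,S,T}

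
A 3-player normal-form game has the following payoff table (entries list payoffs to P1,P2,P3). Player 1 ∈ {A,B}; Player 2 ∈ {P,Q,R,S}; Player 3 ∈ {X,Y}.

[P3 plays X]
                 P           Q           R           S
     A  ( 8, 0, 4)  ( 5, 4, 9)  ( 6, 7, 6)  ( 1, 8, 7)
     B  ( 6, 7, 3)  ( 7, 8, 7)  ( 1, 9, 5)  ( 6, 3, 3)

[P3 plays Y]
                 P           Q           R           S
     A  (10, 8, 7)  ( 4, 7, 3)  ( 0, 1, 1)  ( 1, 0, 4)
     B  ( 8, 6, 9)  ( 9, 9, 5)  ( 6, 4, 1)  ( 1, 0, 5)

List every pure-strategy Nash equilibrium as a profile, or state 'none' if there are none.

(A,P,X): not NE [P2→S gives 8>0; P3→Y gives 7>4]
(A,P,Y): NE
(A,Q,X): not NE [P1→B gives 7>5; P2→S gives 8>4]
(A,Q,Y): not NE [P1→B gives 9>4; P2→P gives 8>7; P3→X gives 9>3]
(A,R,X): not NE [P2→S gives 8>7]
(A,R,Y): not NE [P1→B gives 6>0; P2→P gives 8>1; P3→X gives 6>1]
(A,S,X): not NE [P1→B gives 6>1]
(A,S,Y): not NE [P2→P gives 8>0; P3→X gives 7>4]
(B,P,X): not NE [P1→A gives 8>6; P2→R gives 9>7; P3→Y gives 9>3]
(B,P,Y): not NE [P1→A gives 10>8; P2→Q gives 9>6]
(B,Q,X): not NE [P2→R gives 9>8]
(B,Q,Y): not NE [P3→X gives 7>5]
(B,R,X): not NE [P1→A gives 6>1]
(B,R,Y): not NE [P2→Q gives 9>4; P3→X gives 5>1]
(B,S,X): not NE [P2→R gives 9>3; P3→Y gives 5>3]
(B,S,Y): not NE [P2→Q gives 9>0]

NE set: (A,P,Y)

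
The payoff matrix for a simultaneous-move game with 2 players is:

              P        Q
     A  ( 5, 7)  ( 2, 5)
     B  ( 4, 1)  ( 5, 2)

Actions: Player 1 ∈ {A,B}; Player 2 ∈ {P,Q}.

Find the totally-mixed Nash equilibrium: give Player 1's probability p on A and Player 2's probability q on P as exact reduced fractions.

p=1/3, q=3/4

P1 indiff ⇒ q·5+(1-q)·2 = q·4+(1-q)·5 ⇒ q(1) = (1-q)(3) ⇒ q = 3/4
P2 indiff ⇒ p·7+(1-p)·1 = p·5+(1-p)·2 ⇒ p(2) = (1-p)(1) ⇒ p = 1/3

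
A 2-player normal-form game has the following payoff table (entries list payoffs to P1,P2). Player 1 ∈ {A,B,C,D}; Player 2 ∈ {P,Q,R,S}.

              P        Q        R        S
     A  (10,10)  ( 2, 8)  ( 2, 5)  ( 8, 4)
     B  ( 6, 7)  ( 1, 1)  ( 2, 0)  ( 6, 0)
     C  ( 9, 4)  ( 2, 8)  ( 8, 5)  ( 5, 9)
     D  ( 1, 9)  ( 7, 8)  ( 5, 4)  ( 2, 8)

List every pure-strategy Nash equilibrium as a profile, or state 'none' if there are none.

Nash profiles: (A,P)

(A,P): NE
(A,Q): not NE [P1→D gives 7>2; P2→P gives 10>8]
(A,R): not NE [P1→C gives 8>2; P2→P gives 10>5]
(A,S): not NE [P2→P gives 10>4]
(B,P): not NE [P1→A gives 10>6]
(B,Q): not NE [P1→D gives 7>1; P2→P gives 7>1]
(B,R): not NE [P1→C gives 8>2; P2→P gives 7>0]
(B,S): not NE [P1→A gives 8>6; P2→P gives 7>0]
(C,P): not NE [P1→A gives 10>9; P2→S gives 9>4]
(C,Q): not NE [P1→D gives 7>2; P2→S gives 9>8]
(C,R): not NE [P2→S gives 9>5]
(C,S): not NE [P1→A gives 8>5]
(D,P): not NE [P1→A gives 10>1]
(D,Q): not NE [P2→P gives 9>8]
(D,R): not NE [P1→C gives 8>5; P2→P gives 9>4]
(D,S): not NE [P1→A gives 8>2; P2→P gives 9>8]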